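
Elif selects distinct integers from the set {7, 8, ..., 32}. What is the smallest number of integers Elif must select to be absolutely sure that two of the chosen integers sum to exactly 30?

A set avoiding the sum 30 can contain at most one of each pair {x, 30−x}, plus the 10 elements whose complement lies outside the range or equal to its own complement.
The integers 15, …, 32 (18 of them) are such a set: any two sum to at least 15+16 = 31 > 30.
Any 19th integer completes one of the 8 pairs, so 19 choices force a sum of 30.

19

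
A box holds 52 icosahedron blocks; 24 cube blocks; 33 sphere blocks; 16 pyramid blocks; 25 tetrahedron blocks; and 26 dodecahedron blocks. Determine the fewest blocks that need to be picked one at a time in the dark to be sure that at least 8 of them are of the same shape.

Pigeonhole: put each drawn block into a box by shape. The largest draw with every box below 8 takes min(count, 7) from each shape.
Σ min(cᵢ, 7) = 7 + 7 + 7 + 7 + 7 + 7 = 42.
Draw number 42 + 1 = 43 must push one box to 8.

43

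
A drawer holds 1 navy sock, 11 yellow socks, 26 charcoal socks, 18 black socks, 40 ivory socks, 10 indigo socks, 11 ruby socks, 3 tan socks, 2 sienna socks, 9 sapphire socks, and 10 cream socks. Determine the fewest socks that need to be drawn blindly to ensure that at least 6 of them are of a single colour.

47

An adversary could hand out at most 5 socks per colour (navy, tan, sienna run out sooner): 1 + 5 + 5 + 5 + 5 + 5 + 5 + 3 + 2 + 5 + 5 = 46 socks and still no colour has 6.
By the pigeonhole principle, one more sock lands in a colour already at 5, so 47 draws are enough and 46 are not.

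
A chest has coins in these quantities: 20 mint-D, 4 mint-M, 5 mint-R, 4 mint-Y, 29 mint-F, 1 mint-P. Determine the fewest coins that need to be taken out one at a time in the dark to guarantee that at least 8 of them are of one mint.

An adversary could hand out at most 7 coins per mint (4 mints run out sooner): 7 + 4 + 5 + 4 + 7 + 1 = 28 coins and still no mint has 8.
One more coin lands in a mint already at 7, so 29 draws are enough and 28 are not.

29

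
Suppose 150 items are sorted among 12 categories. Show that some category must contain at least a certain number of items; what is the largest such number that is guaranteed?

The 12 categories are the holes and the 150 items are the pigeons.
If every category held at most 12 items, the total would be at most 12 × 12 = 144, which is less than 150.
So some category holds at least ⌈150/12⌉ = 13 items.

13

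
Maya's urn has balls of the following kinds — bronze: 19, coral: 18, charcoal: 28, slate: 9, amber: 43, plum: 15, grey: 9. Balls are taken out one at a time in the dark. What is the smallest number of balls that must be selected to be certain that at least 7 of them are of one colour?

An adversary could hand out at most 6 balls per colour: 6 + 6 + 6 + 6 + 6 + 6 + 6 = 42 balls and still no colour has 7.
One more ball lands in a colour already at 6, so 43 draws are enough and 42 are not.

43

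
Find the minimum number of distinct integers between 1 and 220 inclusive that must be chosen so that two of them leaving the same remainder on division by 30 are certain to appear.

31

By pigeonhole, the 30 residue classes mod 30 are the pigeonholes.
With 30 integers one could put 1 in each residue class and have no class reach 2.
The 31st integer pushes some class to 2, so 30·1 + 1 = 31.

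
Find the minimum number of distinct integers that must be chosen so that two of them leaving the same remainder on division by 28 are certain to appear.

By the pigeonhole principle, the 28 residue classes mod 28 are the pigeonholes.
With 28 integers one could put 1 in each residue class and have no class reach 2.
The 29th integer pushes some class to 2, so 28·1 + 1 = 29.

29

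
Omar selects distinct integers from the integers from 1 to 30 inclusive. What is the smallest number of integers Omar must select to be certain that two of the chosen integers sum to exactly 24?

20

Group the elements by complementary pair {x, 24−x}: {1,23}, {2,22}, {3,21}, …, giving 11 two-element pairs; the single value 12 (it cannot pair with itself since the integers are distinct); and 7 integers whose partner 24−x falls outside [1,30].
Pigeonhole: treating each of those 19 groups as a pigeonhole, one can pick one integer per group — 19 integers — with no two summing to 24.
The 20th integer lands in an occupied pair, forcing a sum of 24.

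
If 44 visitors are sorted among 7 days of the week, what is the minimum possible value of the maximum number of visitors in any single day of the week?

Pigeonhole: the 7 days of the week are the holes and the 44 visitors are the pigeons.
If every day of the week held at most 6 visitors, the total would be at most 7 × 6 = 42, which is less than 44.
So some day of the week holds at least ⌈44/7⌉ = 7 visitors.

7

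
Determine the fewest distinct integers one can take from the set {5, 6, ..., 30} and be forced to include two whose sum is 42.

18

Two chosen integers sum to 42 exactly when both halves of some pair {x, 42−x} with 12 ≤ x ≤ 42−x ≤ 30 are chosen — 9 such pairs.
The remaining 8 elements (those with no distinct partner in range) can never complete a 42-sum, so the worst case takes all of them and one from each pair: 8 + 9 = 17.
By pigeonhole, the 18th integer has to be the second member of some pair, so 17 + 1 = 18.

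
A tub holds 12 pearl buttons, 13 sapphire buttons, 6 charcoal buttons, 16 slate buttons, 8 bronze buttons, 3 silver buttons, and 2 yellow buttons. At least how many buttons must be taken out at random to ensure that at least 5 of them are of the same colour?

An adversary could hand out at most 4 buttons per colour (silver, yellow run out sooner): 4 + 4 + 4 + 4 + 4 + 3 + 2 = 25 buttons and still no colour has 5.
By pigeonhole, one more button lands in a colour already at 4, so 26 draws are enough and 25 are not.

26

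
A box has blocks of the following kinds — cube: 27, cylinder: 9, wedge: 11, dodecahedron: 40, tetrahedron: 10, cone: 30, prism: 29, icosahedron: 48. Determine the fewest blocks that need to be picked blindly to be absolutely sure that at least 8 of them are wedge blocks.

In the worst case for collecting wedge blocks, every non-wedge block comes out first.
There are 27 + 9 + 40 + 10 + 30 + 29 + 48 = 193 non-wedge blocks altogether.
After those, each further block must be wedge, so 193 + 8 = 201 draws guarantee 8 wedge blocks.

201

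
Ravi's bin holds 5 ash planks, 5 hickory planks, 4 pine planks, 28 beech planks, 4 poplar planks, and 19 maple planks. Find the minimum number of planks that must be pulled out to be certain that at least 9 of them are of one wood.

35

By pigeonhole, put each drawn plank into a box by wood. The largest draw with every box below 9 takes min(count, 8) from each wood; woods with fewer than 8 contribute all they have.
Σ min(cᵢ, 8) = 5 + 5 + 4 + 8 + 4 + 8 = 34.
Draw number 34 + 1 = 35 must push one box to 9.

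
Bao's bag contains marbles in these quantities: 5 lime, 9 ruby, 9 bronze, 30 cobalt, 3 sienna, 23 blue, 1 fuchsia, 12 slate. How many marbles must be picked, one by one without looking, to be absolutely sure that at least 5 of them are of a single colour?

Pigeonhole: put each drawn marble into a box by colour. The largest draw with every box below 5 takes min(count, 4) from each colour; colours with fewer than 4 contribute all they have.
Σ min(cᵢ, 4) = 4 + 4 + 4 + 4 + 3 + 4 + 1 + 4 = 28.
Draw number 28 + 1 = 29 must push one box to 5.

29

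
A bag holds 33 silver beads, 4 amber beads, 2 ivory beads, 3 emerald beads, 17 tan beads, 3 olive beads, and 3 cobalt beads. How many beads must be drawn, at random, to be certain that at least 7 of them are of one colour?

28

By pigeonhole, the 7 colours are the holes; the beads drawn are the pigeons.
To avoid 7 of any one colour, the worst case takes at most 6 of each colour, or every bead of a colour that has fewer than 6.
That gives 6 + 4 + 2 + 3 + 6 + 3 + 3 = 27 beads with no colour reaching 7.
The next bead forces some colour to 7, so 27 + 1 = 28.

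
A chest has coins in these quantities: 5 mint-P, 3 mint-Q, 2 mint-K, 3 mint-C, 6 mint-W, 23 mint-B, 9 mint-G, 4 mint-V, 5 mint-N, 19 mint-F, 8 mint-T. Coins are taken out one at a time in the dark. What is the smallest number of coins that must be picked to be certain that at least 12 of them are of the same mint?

68

By pigeonhole, put each drawn coin into a box by mint. The largest draw with every box below 12 takes min(count, 11) from each mint; mints with fewer than 11 contribute all they have.
Σ min(cᵢ, 11) = 5 + 3 + 2 + 3 + 6 + 11 + 9 + 4 + 5 + 11 + 8 = 67.
Draw number 67 + 1 = 68 must push one box to 12.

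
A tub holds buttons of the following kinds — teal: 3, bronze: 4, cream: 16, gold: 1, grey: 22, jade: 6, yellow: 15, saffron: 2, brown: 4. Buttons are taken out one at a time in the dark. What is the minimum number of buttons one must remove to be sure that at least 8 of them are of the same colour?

By the pigeonhole principle, put each drawn button into a box by colour. The largest draw with every box below 8 takes min(count, 7) from each colour; colours with fewer than 7 contribute all they have.
Σ min(cᵢ, 7) = 3 + 4 + 7 + 1 + 7 + 6 + 7 + 2 + 4 = 41.
Draw number 41 + 1 = 42 must push one box to 8.

42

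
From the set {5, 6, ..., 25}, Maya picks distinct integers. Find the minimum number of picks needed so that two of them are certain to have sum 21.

16

A set avoiding the sum 21 can contain at most one of each pair {x, 21−x}, plus the 9 elements whose complement lies outside the range.
The integers 11, …, 25 (15 of them) are such a set: any two sum to at least 11+12 = 23 > 21.
Pigeonhole: any 16th integer completes one of the 6 pairs, so 16 choices force a sum of 21.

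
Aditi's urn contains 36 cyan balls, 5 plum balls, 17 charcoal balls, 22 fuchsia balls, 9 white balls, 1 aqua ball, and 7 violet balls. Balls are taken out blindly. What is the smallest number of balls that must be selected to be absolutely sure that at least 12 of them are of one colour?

An adversary could hand out at most 11 balls per colour (4 colours run out sooner): 11 + 5 + 11 + 11 + 9 + 1 + 7 = 55 balls and still no colour has 12.
By pigeonhole, one more ball lands in a colour already at 11, so 56 draws are enough and 55 are not.

56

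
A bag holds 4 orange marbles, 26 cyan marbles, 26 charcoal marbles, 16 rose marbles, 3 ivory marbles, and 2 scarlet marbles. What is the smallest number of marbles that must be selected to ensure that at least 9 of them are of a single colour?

By the pigeonhole principle, put each drawn marble into a box by colour. The largest draw with every box below 9 takes min(count, 8) from each colour; colours with fewer than 8 contribute all they have.
Σ min(cᵢ, 8) = 4 + 8 + 8 + 8 + 3 + 2 = 33.
Draw number 33 + 1 = 34 must push one box to 9.

34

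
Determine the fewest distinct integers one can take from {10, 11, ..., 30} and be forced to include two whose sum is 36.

14

A set avoiding the sum 36 can contain at most one of each pair {x, 36−x}, plus the 5 elements whose complement lies outside the range or equal to its own complement.
The integers 18, …, 30 (13 of them) are such a set: any two sum to at least 18+19 = 37 > 36.
Any 14th integer completes one of the 8 pairs, so 14 choices force a sum of 36.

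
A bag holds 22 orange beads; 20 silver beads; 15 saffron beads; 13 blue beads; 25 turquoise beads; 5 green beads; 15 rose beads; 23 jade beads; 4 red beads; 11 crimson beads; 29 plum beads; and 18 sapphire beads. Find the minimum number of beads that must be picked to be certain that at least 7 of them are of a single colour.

An adversary could hand out at most 6 beads per colour (green, red run out sooner): 6 + 6 + 6 + 6 + 6 + 5 + 6 + 6 + 4 + 6 + 6 + 6 = 69 beads and still no colour has 7.
One more bead lands in a colour already at 6, so 70 draws are enough and 69 are not.

70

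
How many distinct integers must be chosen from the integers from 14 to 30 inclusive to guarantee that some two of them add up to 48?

Two chosen integers sum to 48 exactly when both halves of some pair {x, 48−x} with 18 ≤ x ≤ 48−x ≤ 30 are chosen — 6 such pairs.
The remaining 5 elements (those with no distinct partner in range) can never complete a 48-sum, so the worst case takes all of them and one from each pair: 5 + 6 = 11.
The 12th integer has to be the second member of some pair, so 11 + 1 = 12.

12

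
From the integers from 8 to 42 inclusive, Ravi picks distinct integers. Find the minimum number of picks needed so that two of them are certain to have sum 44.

A set avoiding the sum 44 can contain at most one of each pair {x, 44−x}, plus the 7 elements whose complement lies outside the range or equal to its own complement.
The integers 22, …, 42 (21 of them) are such a set: any two sum to at least 22+23 = 45 > 44.
By pigeonhole, any 22nd integer completes one of the 14 pairs, so 22 choices force a sum of 44.

22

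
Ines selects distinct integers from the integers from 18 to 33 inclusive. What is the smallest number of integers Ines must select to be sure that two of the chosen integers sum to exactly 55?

11

A set avoiding the sum 55 can contain at most one of each pair {x, 55−x}, plus the 4 elements whose complement lies outside the range.
The integers 18, …, 27 (10 of them) are such a set: any two sum to at least 18+19 = 37 and at most 26+27 = 53 < 55.
Pigeonhole: any 11th integer completes one of the 6 pairs, so 11 choices force a sum of 55.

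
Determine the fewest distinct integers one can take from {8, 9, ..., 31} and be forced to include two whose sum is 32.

Two chosen integers sum to 32 exactly when both halves of some pair {x, 32−x} with 8 ≤ x ≤ 32−x ≤ 24 are chosen — 8 such pairs.
The remaining 8 elements (those with no distinct partner in range) can never complete a 32-sum, so the worst case takes all of them and one from each pair: 8 + 8 = 16.
By the pigeonhole principle, the 17th integer has to be the second member of some pair, so 16 + 1 = 17.

17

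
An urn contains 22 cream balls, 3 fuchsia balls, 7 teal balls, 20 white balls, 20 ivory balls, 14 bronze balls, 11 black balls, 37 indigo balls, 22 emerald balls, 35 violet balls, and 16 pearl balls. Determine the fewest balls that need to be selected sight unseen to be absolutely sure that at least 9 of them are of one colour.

The 11 colours are the holes; the balls drawn are the pigeons.
To avoid 9 of any one colour, the worst case takes at most 8 of each colour, or every ball of a colour that has fewer than 8.
That gives 8 + 3 + 7 + 8 + 8 + 8 + 8 + 8 + 8 + 8 + 8 = 82 balls with no colour reaching 9.
The next ball forces some colour to 9, so 82 + 1 = 83.

83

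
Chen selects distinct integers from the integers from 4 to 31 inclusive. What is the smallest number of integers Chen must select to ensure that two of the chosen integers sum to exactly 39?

17

Two chosen integers sum to 39 exactly when both halves of some pair {x, 39−x} with 8 ≤ x ≤ 39−x ≤ 31 are chosen — 12 such pairs.
The remaining 4 elements (those with no distinct partner in range) can never complete a 39-sum, so the worst case takes all of them and one from each pair: 4 + 12 = 16.
By the pigeonhole principle, the 17th integer has to be the second member of some pair, so 16 + 1 = 17.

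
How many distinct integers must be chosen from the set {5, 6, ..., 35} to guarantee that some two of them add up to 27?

23

A set avoiding the sum 27 can contain at most one of each pair {x, 27−x}, plus the 13 elements whose complement lies outside the range.
The integers 14, …, 35 (22 of them) are such a set: any two sum to at least 14+15 = 29 > 27.
By pigeonhole, any 23rd integer completes one of the 9 pairs, so 23 choices force a sum of 27.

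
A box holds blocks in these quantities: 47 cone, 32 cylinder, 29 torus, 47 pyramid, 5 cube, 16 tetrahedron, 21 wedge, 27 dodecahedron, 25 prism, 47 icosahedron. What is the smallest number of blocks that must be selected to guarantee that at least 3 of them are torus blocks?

In the worst case for collecting torus blocks, every non-torus block comes out first.
There are 47 + 32 + 47 + 5 + 16 + 21 + 27 + 25 + 47 = 267 non-torus blocks altogether.
After those, each further block must be torus, so 267 + 3 = 270 draws guarantee 3 torus blocks.

270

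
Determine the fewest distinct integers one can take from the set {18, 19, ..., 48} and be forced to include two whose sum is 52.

24

A set avoiding the sum 52 can contain at most one of each pair {x, 52−x}, plus the 15 elements whose complement lies outside the range or equal to its own complement.
The integers 26, …, 48 (23 of them) are such a set: any two sum to at least 26+27 = 53 > 52.
Any 24th integer completes one of the 8 pairs, so 24 choices force a sum of 52.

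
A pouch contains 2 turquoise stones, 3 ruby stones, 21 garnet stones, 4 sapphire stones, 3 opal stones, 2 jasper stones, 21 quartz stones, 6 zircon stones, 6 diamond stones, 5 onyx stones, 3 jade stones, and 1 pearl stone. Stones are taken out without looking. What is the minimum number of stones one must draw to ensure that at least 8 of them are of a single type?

An adversary could hand out at most 7 stones per type (10 types run out sooner): 2 + 3 + 7 + 4 + 3 + 2 + 7 + 6 + 6 + 5 + 3 + 1 = 49 stones and still no type has 8.
One more stone lands in a type already at 7, so 50 draws are enough and 49 are not.

50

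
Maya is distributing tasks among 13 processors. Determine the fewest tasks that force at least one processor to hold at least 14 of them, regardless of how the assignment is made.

With 169 tasks one could put exactly 13 in each of the 13 processors, and no processor would reach 14.
One more task must land in a processor that already has 13, giving it 14.
So 13 × 13 + 1 = 170 tasks are required.

170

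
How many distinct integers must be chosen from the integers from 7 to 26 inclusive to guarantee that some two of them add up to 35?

12

A set avoiding the sum 35 can contain at most one of each pair {x, 35−x}, plus the 2 elements whose complement lies outside the range.
The integers 7, …, 17 (11 of them) are such a set: any two sum to at least 7+8 = 15 and at most 16+17 = 33 < 35.
Any 12th integer completes one of the 9 pairs, so 12 choices force a sum of 35.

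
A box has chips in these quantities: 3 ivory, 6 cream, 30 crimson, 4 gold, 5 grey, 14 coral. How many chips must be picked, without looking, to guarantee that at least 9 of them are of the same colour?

35

The 6 colours are the holes; the chips drawn are the pigeons.
To avoid 9 of any one colour, the worst case takes at most 8 of each colour, or every chip of a colour that has fewer than 8.
That gives 3 + 6 + 8 + 4 + 5 + 8 = 34 chips with no colour reaching 9.
The next chip forces some colour to 9, so 34 + 1 = 35.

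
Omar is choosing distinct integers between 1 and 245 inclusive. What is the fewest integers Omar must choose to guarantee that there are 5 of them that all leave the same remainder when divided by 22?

By the pigeonhole principle, the 22 residue classes mod 22 are the pigeonholes.
With 88 integers one could put 4 in each residue class and have no class reach 5.
The 89th integer pushes some class to 5, so 22·4 + 1 = 89.

89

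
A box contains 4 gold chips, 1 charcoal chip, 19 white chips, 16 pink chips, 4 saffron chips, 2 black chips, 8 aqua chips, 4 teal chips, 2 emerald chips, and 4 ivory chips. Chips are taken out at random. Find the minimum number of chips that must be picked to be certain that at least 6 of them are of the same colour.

Put each drawn chip into a box by colour. The largest draw with every box below 6 takes min(count, 5) from each colour; colours with fewer than 5 contribute all they have.
Σ min(cᵢ, 5) = 4 + 1 + 5 + 5 + 4 + 2 + 5 + 4 + 2 + 4 = 36.
Draw number 36 + 1 = 37 must push one box to 6.

37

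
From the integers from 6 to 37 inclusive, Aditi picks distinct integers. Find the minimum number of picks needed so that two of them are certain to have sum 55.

Group the elements by complementary pair {x, 55−x}: {18,37}, {19,36}, {20,35}, …, giving 10 two-element pairs and 12 integers whose partner 55−x falls outside [6,37].
Treating each of those 22 groups as a pigeonhole, one can pick one integer per group — 22 integers — with no two summing to 55.
The 23rd integer lands in an occupied pair, forcing a sum of 55.

23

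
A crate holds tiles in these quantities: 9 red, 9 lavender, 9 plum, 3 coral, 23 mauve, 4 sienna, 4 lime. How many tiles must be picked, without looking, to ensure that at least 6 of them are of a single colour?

The 7 colours are the holes; the tiles drawn are the pigeons.
To avoid 6 of any one colour, the worst case takes at most 5 of each colour, or every tile of a colour that has fewer than 5.
That gives 5 + 5 + 5 + 3 + 5 + 4 + 4 = 31 tiles with no colour reaching 6.
The next tile forces some colour to 6, so 31 + 1 = 32.

32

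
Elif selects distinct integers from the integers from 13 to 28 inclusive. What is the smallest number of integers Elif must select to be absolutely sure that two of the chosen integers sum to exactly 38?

Group the elements by complementary pair {x, 38−x}: {13,25}, {14,24}, {15,23}, …, giving 6 two-element pairs, the single value 19 (it cannot pair with itself since the integers are distinct), and 3 integers whose partner 38−x falls outside [13,28].
By the pigeonhole principle, treating each of those 10 groups as a pigeonhole, one can pick one integer per group — 10 integers — with no two summing to 38.
The 11th integer lands in an occupied pair, forcing a sum of 38.

11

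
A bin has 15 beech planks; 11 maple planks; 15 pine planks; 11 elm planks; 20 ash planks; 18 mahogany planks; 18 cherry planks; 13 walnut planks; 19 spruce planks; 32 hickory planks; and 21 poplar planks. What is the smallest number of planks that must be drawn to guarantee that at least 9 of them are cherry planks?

184

In the worst case for collecting cherry planks, every non-cherry plank comes out first.
There are 15 + 11 + 15 + 11 + 20 + 18 + 13 + 19 + 32 + 21 = 175 non-cherry planks altogether.
After those, each further plank must be cherry, so 175 + 9 = 184 draws guarantee 9 cherry planks.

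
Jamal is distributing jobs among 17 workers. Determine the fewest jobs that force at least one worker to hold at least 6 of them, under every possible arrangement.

86

With 85 jobs one could put exactly 5 in each of the 17 workers, and no worker would reach 6.
By pigeonhole, one more job must land in a worker that already has 5, giving it 6.
So 17 × 5 + 1 = 86 jobs are required.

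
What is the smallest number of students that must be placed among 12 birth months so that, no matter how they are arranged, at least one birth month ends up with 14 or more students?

With 156 students one could put exactly 13 in each of the 12 birth months, and no birth month would reach 14.
By the pigeonhole principle, one more student must land in a birth month that already has 13, giving it 14.
So 12 × 13 + 1 = 157 students are required.

157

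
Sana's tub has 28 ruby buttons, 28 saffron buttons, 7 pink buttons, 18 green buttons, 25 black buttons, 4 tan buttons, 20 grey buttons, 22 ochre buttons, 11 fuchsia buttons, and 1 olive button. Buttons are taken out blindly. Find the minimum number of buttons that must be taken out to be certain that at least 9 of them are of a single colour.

69

An adversary could hand out at most 8 buttons per colour (pink, tan, olive run out sooner): 8 + 8 + 7 + 8 + 8 + 4 + 8 + 8 + 8 + 1 = 68 buttons and still no colour has 9.
By pigeonhole, one more button lands in a colour already at 8, so 69 draws are enough and 68 are not.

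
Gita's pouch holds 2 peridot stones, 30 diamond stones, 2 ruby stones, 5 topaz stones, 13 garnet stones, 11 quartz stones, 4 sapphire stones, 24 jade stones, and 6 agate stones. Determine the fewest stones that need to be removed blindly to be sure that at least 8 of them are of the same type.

48

By the pigeonhole principle, put each drawn stone into a box by type. The largest draw with every box below 8 takes min(count, 7) from each type; types with fewer than 7 contribute all they have.
Σ min(cᵢ, 7) = 2 + 7 + 2 + 5 + 7 + 7 + 4 + 7 + 6 = 47.
Draw number 47 + 1 = 48 must push one box to 8.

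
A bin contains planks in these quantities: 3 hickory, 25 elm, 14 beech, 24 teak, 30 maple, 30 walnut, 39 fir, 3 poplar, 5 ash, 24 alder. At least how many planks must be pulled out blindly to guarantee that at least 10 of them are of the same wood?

An adversary could hand out at most 9 planks per wood (hickory, poplar, ash run out sooner): 3 + 9 + 9 + 9 + 9 + 9 + 9 + 3 + 5 + 9 = 74 planks and still no wood has 10.
One more plank lands in a wood already at 9, so 75 draws are enough and 74 are not.

75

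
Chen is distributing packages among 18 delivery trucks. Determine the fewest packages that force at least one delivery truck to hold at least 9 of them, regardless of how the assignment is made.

145

With 144 packages one could put exactly 8 in each of the 18 delivery trucks, and no delivery truck would reach 9.
By pigeonhole, one more package must land in a delivery truck that already has 8, giving it 9.
So 18 × 8 + 1 = 145 packages are required.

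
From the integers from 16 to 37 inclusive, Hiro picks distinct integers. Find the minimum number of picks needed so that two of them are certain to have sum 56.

14

A set avoiding the sum 56 can contain at most one of each pair {x, 56−x}, plus the 4 elements whose complement lies outside the range or equal to its own complement.
The integers 16, …, 28 (13 of them) are such a set: any two sum to at least 16+17 = 33 and at most 27+28 = 55 < 56.
Any 14th integer completes one of the 9 pairs, so 14 choices force a sum of 56.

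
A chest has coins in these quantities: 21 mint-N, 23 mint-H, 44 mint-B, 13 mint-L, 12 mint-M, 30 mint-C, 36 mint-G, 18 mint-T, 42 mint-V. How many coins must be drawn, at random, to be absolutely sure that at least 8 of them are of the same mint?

64

Pigeonhole: put each drawn coin into a box by mint. The largest draw with every box below 8 takes min(count, 7) from each mint.
Σ min(cᵢ, 7) = 7 + 7 + 7 + 7 + 7 + 7 + 7 + 7 + 7 = 63.
Draw number 63 + 1 = 64 must push one box to 8.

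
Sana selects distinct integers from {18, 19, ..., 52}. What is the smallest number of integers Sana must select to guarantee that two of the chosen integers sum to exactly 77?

22

A set avoiding the sum 77 can contain at most one of each pair {x, 77−x}, plus the 7 elements whose complement lies outside the range.
The integers 18, …, 38 (21 of them) are such a set: any two sum to at least 18+19 = 37 and at most 37+38 = 75 < 77.
By the pigeonhole principle, any 22nd integer completes one of the 14 pairs, so 22 choices force a sum of 77.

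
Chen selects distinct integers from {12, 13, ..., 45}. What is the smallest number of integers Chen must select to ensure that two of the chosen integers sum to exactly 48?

Two chosen integers sum to 48 exactly when both halves of some pair {x, 48−x} with 12 ≤ x ≤ 48−x ≤ 36 are chosen — 12 such pairs.
The remaining 10 elements (those with no distinct partner in range) can never complete a 48-sum, so the worst case takes all of them and one from each pair: 10 + 12 = 22.
By the pigeonhole principle, the 23rd integer has to be the second member of some pair, so 22 + 1 = 23.

23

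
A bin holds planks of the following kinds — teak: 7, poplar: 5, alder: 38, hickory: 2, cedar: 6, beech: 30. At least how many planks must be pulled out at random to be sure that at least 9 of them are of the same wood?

37

An adversary could hand out at most 8 planks per wood (4 woods run out sooner): 7 + 5 + 8 + 2 + 6 + 8 = 36 planks and still no wood has 9.
One more plank lands in a wood already at 8, so 37 draws are enough and 36 are not.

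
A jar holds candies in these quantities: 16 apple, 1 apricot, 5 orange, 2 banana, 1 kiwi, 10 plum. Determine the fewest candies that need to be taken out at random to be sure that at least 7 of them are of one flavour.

22

An adversary could hand out at most 6 candies per flavour (4 flavours run out sooner): 6 + 1 + 5 + 2 + 1 + 6 = 21 candies and still no flavour has 7.
By the pigeonhole principle, one more candy lands in a flavour already at 6, so 22 draws are enough and 21 are not.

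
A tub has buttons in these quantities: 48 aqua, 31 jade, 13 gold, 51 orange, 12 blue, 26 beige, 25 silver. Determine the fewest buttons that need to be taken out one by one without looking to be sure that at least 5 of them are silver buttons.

186

In the worst case for collecting silver buttons, every non-silver button comes out first.
There are 48 + 31 + 13 + 51 + 12 + 26 = 181 non-silver buttons altogether.
After those, each further button must be silver, so 181 + 5 = 186 draws guarantee 5 silver buttons.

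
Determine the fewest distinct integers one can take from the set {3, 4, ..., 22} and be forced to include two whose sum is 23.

Two chosen integers sum to 23 exactly when both halves of some pair {x, 23−x} with 3 ≤ x ≤ 23−x ≤ 20 are chosen — 9 such pairs.
The remaining 2 elements (those with no distinct partner in range) can never complete a 23-sum, so the worst case takes all of them and one from each pair: 2 + 9 = 11.
The 12th integer has to be the second member of some pair, so 11 + 1 = 12.

12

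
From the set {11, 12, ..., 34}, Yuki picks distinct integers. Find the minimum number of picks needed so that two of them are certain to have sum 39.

16

A set avoiding the sum 39 can contain at most one of each pair {x, 39−x}, plus the 6 elements whose complement lies outside the range.
The integers 20, …, 34 (15 of them) are such a set: any two sum to at least 20+21 = 41 > 39.
Any 16th integer completes one of the 9 pairs, so 16 choices force a sum of 39.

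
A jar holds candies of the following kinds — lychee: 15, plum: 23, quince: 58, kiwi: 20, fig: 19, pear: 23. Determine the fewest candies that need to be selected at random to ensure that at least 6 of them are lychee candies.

149

In the worst case for collecting lychee candies, every non-lychee candy comes out first.
There are 23 + 58 + 20 + 19 + 23 = 143 non-lychee candies altogether.
After those, each further candy must be lychee, so 143 + 6 = 149 draws guarantee 6 lychee candies.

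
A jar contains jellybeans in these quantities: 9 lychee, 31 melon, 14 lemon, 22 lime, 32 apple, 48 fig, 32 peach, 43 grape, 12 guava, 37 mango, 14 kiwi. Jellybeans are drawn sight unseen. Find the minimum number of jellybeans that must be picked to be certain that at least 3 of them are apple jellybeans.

265

In the worst case for collecting apple jellybeans, every non-apple jellybean comes out first.
There are 9 + 31 + 14 + 22 + 48 + 32 + 43 + 12 + 37 + 14 = 262 non-apple jellybeans altogether.
After those, each further jellybean must be apple, so 262 + 3 = 265 draws guarantee 3 apple jellybeans.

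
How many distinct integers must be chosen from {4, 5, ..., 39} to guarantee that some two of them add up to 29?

Group the elements by complementary pair {x, 29−x}: {4,25}, {5,24}, {6,23}, …, giving 11 two-element pairs and 14 integers whose partner 29−x falls outside [4,39].
Pigeonhole: treating each of those 25 groups as a pigeonhole, one can pick one integer per group — 25 integers — with no two summing to 29.
The 26th integer lands in an occupied pair, forcing a sum of 29.

26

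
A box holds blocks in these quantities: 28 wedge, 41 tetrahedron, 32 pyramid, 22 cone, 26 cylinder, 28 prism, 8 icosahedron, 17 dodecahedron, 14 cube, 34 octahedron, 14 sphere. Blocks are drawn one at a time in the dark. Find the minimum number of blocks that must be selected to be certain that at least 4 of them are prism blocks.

240

In the worst case for collecting prism blocks, every non-prism block comes out first.
There are 28 + 41 + 32 + 22 + 26 + 8 + 17 + 14 + 34 + 14 = 236 non-prism blocks altogether.
After those, each further block must be prism, so 236 + 4 = 240 draws guarantee 4 prism blocks.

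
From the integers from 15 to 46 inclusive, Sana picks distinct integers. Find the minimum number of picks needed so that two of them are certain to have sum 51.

22

Group the elements by complementary pair {x, 51−x}: {15,36}, {16,35}, {17,34}, …, giving 11 two-element pairs and 10 integers whose partner 51−x falls outside [15,46].
Treating each of those 21 groups as a pigeonhole, one can pick one integer per group — 21 integers — with no two summing to 51.
The 22nd integer lands in an occupied pair, forcing a sum of 51.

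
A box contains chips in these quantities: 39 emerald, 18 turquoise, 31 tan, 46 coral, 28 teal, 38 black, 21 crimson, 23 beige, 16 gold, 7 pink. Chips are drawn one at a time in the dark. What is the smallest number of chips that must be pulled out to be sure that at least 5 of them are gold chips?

256

In the worst case for collecting gold chips, every non-gold chip comes out first.
There are 39 + 18 + 31 + 46 + 28 + 38 + 21 + 23 + 7 = 251 non-gold chips altogether.
After those, each further chip must be gold, so 251 + 5 = 256 draws guarantee 5 gold chips.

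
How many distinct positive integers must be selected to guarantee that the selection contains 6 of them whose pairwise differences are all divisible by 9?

46

Integers whose pairwise differences are multiples of 9 are exactly those sharing a remainder mod 9. The 9 residue classes mod 9 are the pigeonholes.
With 45 integers one could put 5 in each residue class and have no class reach 6.
The 46th integer pushes some class to 6, so 9·5 + 1 = 46.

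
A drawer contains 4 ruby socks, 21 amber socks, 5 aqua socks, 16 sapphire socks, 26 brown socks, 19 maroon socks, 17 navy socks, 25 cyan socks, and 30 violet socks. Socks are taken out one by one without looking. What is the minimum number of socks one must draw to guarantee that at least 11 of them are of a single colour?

Pigeonhole: the 9 colours are the holes; the socks drawn are the pigeons.
To avoid 11 of any one colour, the worst case takes at most 10 of each colour, or every sock of a colour that has fewer than 10.
That gives 4 + 10 + 5 + 10 + 10 + 10 + 10 + 10 + 10 = 79 socks with no colour reaching 11.
The next sock forces some colour to 11, so 79 + 1 = 80.

80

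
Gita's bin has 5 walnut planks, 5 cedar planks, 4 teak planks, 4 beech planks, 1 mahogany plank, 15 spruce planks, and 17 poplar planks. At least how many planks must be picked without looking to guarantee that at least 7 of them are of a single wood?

An adversary could hand out at most 6 planks per wood (5 woods run out sooner): 5 + 5 + 4 + 4 + 1 + 6 + 6 = 31 planks and still no wood has 7.
One more plank lands in a wood already at 6, so 32 draws are enough and 31 are not.

32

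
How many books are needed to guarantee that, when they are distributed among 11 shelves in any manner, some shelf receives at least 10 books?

100

With 99 books one could put exactly 9 in each of the 11 shelves, and no shelf would reach 10.
One more book must land in a shelf that already has 9, giving it 10.
So 11 × 9 + 1 = 100 books are required.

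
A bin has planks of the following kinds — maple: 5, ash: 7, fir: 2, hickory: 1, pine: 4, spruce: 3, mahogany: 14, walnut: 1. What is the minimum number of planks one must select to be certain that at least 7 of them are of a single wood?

Put each drawn plank into a box by wood. The largest draw with every box below 7 takes min(count, 6) from each wood; woods with fewer than 6 contribute all they have.
Σ min(cᵢ, 6) = 5 + 6 + 2 + 1 + 4 + 3 + 6 + 1 = 28.
Draw number 28 + 1 = 29 must push one box to 7.

29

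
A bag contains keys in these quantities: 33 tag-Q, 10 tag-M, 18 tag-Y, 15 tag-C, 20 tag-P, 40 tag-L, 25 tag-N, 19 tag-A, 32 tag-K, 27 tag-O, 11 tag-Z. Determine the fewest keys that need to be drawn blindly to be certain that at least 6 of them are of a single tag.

56

Put each drawn key into a box by tag. The largest draw with every box below 6 takes min(count, 5) from each tag.
Σ min(cᵢ, 5) = 5 + 5 + 5 + 5 + 5 + 5 + 5 + 5 + 5 + 5 + 5 = 55.
Draw number 55 + 1 = 56 must push one box to 6.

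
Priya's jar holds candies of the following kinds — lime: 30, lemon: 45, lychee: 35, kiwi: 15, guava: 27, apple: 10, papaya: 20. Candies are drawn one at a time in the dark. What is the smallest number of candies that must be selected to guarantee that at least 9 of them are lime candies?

In the worst case for collecting lime candies, every non-lime candy comes out first.
There are 45 + 35 + 15 + 27 + 10 + 20 = 152 non-lime candies altogether.
After those, each further candy must be lime, so 152 + 9 = 161 draws guarantee 9 lime candies.

161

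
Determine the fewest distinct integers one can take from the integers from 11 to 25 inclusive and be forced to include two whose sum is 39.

10

Two chosen integers sum to 39 exactly when both halves of some pair {x, 39−x} with 14 ≤ x ≤ 39−x ≤ 25 are chosen — 6 such pairs.
The remaining 3 elements (those with no distinct partner in range) can never complete a 39-sum, so the worst case takes all of them and one from each pair: 3 + 6 = 9.
The 10th integer has to be the second member of some pair, so 9 + 1 = 10.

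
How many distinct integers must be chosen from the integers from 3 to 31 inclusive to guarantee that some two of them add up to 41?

A set avoiding the sum 41 can contain at most one of each pair {x, 41−x}, plus the 7 elements whose complement lies outside the range.
The integers 3, …, 20 (18 of them) are such a set: any two sum to at least 3+4 = 7 and at most 19+20 = 39 < 41.
By the pigeonhole principle, any 19th integer completes one of the 11 pairs, so 19 choices force a sum of 41.

19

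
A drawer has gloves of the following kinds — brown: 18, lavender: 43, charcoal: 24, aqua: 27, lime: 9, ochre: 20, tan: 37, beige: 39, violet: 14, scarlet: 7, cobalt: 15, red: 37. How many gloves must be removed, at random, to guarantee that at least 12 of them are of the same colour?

By pigeonhole, put each drawn glove into a box by colour. The largest draw with every box below 12 takes min(count, 11) from each colour; colours with fewer than 11 contribute all they have.
Σ min(cᵢ, 11) = 11 + 11 + 11 + 11 + 9 + 11 + 11 + 11 + 11 + 7 + 11 + 11 = 126.
Draw number 126 + 1 = 127 must push one box to 12.

127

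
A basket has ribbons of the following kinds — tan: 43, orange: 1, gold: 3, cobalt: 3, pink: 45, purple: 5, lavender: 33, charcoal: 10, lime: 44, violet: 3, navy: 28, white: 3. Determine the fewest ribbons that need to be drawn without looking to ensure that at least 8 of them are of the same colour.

Put each drawn ribbon into a box by colour. The largest draw with every box below 8 takes min(count, 7) from each colour; colours with fewer than 7 contribute all they have.
Σ min(cᵢ, 7) = 7 + 1 + 3 + 3 + 7 + 5 + 7 + 7 + 7 + 3 + 7 + 3 = 60.
Draw number 60 + 1 = 61 must push one box to 8.

61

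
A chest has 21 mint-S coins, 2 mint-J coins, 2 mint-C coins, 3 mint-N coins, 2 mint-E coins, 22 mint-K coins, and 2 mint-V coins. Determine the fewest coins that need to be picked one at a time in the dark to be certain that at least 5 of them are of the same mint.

An adversary could hand out at most 4 coins per mint (5 mints run out sooner): 4 + 2 + 2 + 3 + 2 + 4 + 2 = 19 coins and still no mint has 5.
By the pigeonhole principle, one more coin lands in a mint already at 4, so 20 draws are enough and 19 are not.

20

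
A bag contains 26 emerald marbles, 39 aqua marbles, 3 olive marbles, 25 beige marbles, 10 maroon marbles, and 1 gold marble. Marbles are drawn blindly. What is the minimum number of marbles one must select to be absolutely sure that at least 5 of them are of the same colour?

An adversary could hand out at most 4 marbles per colour (olive, gold run out sooner): 4 + 4 + 3 + 4 + 4 + 1 = 20 marbles and still no colour has 5.
By pigeonhole, one more marble lands in a colour already at 4, so 21 draws are enough and 20 are not.

21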